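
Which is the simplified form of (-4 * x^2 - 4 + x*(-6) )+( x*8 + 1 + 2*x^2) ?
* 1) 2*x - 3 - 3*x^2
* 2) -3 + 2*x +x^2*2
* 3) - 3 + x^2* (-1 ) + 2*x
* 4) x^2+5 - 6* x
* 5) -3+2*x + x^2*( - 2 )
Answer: 5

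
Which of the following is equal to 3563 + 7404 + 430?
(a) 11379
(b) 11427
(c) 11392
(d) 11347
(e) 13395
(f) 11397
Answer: f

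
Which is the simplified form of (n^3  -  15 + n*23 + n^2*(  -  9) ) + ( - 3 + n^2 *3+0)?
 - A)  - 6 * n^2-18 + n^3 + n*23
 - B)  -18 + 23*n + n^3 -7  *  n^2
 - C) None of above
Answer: A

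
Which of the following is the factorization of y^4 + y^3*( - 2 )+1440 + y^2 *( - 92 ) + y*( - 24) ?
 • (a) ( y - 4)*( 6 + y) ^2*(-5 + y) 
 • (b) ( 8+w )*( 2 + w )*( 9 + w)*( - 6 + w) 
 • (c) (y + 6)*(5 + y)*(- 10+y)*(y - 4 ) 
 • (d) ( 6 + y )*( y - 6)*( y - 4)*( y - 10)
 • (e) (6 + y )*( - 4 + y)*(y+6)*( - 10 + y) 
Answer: e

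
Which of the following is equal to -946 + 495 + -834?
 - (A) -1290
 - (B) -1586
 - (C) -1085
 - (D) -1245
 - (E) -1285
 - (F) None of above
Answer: E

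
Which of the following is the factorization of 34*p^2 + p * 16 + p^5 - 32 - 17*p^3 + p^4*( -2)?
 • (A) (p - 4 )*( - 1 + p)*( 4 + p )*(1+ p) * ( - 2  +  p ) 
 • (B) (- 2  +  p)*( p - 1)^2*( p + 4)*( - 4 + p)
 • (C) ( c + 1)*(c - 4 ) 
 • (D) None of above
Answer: A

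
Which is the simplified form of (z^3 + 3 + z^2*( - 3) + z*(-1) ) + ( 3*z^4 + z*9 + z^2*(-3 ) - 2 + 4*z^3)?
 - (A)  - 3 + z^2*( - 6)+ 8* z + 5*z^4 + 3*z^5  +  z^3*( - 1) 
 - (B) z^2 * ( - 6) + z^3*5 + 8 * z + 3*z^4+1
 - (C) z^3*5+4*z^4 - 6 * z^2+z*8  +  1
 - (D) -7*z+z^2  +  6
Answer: B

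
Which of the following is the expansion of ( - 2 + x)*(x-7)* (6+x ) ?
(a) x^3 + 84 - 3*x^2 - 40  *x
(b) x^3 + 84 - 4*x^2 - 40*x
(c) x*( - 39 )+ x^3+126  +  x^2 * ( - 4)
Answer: a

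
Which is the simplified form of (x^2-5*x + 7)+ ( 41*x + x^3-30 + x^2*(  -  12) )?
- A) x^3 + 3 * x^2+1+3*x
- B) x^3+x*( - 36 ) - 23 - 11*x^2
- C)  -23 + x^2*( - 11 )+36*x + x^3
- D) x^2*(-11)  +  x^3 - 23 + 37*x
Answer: C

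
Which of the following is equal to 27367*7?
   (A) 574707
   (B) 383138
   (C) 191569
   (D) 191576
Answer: C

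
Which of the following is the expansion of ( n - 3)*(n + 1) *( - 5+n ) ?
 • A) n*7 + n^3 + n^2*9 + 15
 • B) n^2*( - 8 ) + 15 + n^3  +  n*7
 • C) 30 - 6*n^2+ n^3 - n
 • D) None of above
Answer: D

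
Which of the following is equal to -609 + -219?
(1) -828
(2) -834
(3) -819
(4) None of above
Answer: 1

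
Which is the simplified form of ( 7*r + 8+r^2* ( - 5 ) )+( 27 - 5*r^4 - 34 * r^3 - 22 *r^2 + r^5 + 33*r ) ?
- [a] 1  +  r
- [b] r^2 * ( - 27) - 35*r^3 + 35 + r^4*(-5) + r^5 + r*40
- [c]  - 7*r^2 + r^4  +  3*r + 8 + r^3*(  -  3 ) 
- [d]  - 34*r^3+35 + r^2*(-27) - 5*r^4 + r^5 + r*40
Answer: d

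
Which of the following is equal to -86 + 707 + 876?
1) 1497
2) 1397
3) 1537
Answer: 1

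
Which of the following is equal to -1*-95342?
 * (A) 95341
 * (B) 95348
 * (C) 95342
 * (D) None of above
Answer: C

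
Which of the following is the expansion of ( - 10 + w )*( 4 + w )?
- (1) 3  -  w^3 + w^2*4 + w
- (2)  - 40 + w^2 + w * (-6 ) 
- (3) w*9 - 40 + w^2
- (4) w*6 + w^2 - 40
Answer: 2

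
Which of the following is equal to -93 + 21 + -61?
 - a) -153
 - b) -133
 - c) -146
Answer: b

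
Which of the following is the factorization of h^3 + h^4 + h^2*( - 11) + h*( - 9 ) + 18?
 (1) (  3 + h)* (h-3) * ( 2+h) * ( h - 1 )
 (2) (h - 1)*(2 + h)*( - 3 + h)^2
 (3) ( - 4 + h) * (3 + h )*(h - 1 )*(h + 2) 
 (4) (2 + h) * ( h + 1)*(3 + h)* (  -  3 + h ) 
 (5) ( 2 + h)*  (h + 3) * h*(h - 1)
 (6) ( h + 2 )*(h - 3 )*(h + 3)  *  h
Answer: 1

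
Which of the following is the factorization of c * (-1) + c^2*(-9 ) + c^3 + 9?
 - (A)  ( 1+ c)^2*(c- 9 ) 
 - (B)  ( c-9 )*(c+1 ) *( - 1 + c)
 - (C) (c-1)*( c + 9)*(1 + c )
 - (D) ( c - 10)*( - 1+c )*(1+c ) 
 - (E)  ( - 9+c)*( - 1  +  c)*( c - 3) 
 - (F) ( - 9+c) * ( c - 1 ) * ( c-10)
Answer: B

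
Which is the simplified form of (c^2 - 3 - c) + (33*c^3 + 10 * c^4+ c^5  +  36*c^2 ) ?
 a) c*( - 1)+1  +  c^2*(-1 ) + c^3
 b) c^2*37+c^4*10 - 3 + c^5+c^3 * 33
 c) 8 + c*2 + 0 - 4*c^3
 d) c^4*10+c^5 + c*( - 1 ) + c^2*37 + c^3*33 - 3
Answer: d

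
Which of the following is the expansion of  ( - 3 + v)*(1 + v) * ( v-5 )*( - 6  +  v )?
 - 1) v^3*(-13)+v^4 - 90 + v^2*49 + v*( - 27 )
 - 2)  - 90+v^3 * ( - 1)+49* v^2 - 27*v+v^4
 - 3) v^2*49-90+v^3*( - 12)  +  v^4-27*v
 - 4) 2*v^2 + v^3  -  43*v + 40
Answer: 1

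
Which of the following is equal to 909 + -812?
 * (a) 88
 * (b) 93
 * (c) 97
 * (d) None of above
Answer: c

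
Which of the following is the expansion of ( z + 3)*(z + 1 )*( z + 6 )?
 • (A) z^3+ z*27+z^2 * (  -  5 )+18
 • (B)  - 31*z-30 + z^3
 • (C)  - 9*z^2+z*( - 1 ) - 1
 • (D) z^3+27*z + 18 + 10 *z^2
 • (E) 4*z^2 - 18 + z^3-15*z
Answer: D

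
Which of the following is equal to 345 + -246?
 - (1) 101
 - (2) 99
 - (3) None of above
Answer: 2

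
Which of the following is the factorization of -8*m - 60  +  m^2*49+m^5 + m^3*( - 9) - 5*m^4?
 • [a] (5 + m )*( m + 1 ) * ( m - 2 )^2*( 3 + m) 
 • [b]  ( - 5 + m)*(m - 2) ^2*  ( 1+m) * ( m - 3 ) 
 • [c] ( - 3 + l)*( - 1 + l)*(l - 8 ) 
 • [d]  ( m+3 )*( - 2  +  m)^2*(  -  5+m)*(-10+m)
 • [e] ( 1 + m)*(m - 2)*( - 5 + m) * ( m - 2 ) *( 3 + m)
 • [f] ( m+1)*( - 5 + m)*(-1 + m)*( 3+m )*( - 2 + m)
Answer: e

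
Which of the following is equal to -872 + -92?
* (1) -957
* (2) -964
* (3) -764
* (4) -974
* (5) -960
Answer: 2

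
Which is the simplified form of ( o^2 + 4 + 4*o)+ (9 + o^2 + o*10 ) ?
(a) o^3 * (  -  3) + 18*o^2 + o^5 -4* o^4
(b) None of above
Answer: b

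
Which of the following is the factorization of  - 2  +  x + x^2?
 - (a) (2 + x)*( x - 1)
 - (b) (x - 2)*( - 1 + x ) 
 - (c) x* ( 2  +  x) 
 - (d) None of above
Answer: a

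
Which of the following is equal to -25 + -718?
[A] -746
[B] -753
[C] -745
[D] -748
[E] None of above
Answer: E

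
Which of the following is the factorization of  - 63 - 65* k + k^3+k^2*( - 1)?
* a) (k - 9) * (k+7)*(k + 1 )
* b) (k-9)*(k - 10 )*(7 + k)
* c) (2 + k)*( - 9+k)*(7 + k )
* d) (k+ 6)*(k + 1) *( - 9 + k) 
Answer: a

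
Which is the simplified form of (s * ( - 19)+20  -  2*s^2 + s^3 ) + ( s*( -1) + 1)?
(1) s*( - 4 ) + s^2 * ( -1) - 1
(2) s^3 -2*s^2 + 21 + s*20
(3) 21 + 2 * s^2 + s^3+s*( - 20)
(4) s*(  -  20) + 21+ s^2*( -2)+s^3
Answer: 4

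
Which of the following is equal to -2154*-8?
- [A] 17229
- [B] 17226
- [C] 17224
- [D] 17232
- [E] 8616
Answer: D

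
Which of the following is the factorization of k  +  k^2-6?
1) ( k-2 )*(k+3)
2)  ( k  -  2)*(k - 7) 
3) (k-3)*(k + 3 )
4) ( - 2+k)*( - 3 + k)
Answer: 1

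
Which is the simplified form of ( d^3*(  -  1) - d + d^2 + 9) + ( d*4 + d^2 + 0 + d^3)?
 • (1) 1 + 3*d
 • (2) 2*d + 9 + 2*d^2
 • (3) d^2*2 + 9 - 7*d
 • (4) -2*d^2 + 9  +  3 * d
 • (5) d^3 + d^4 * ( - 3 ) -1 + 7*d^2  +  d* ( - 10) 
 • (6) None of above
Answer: 6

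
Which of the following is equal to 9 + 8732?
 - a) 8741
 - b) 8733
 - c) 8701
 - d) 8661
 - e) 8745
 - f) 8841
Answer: a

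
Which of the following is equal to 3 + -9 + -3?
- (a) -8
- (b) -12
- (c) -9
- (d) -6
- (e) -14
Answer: c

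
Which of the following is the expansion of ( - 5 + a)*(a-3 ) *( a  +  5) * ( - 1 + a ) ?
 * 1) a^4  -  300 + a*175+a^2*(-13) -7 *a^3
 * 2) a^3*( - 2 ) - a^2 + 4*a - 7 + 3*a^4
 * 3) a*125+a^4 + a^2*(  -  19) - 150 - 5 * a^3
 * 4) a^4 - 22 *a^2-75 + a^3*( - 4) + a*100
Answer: 4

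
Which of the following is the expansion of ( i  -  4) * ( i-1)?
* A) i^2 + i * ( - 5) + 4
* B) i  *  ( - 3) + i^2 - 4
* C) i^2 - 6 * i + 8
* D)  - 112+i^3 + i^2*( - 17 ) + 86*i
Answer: A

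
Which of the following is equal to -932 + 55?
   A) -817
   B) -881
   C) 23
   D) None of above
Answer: D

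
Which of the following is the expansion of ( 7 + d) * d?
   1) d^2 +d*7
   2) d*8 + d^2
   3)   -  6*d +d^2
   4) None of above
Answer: 1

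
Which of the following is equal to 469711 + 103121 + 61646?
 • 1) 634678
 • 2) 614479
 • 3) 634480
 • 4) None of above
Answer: 4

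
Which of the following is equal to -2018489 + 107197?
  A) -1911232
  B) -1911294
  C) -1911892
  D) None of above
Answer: D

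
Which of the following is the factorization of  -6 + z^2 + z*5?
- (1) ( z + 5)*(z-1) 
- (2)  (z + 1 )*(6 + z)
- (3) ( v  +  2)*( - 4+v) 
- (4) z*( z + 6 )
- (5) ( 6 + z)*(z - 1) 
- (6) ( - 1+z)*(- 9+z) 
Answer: 5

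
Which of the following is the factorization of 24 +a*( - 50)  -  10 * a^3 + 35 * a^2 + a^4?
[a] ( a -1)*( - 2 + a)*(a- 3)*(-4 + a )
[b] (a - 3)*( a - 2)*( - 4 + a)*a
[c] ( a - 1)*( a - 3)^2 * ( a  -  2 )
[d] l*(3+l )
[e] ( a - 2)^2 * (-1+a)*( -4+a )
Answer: a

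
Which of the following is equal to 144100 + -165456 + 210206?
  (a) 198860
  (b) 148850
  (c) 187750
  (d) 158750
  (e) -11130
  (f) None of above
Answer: f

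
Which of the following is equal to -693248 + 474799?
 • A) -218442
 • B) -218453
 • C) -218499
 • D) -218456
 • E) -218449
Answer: E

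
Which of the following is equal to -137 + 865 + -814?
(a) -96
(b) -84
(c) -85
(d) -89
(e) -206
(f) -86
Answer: f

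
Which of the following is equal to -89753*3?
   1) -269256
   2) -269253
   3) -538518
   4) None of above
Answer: 4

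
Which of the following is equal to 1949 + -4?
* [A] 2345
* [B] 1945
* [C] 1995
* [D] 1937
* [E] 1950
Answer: B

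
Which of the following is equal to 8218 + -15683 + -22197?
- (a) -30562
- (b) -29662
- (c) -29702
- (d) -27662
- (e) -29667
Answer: b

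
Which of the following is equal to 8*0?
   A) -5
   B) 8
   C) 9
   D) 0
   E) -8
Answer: D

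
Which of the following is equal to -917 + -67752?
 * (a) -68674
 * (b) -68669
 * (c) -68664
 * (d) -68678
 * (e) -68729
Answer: b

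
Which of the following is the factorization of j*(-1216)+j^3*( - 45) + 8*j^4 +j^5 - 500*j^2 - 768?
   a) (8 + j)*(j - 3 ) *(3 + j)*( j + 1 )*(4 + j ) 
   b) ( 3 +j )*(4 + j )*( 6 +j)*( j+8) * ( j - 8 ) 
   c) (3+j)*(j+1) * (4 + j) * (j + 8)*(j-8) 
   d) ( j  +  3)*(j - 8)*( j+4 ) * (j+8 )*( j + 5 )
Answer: c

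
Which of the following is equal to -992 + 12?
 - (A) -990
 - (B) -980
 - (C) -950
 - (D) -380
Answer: B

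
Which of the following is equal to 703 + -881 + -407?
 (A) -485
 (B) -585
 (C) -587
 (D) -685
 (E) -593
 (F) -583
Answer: B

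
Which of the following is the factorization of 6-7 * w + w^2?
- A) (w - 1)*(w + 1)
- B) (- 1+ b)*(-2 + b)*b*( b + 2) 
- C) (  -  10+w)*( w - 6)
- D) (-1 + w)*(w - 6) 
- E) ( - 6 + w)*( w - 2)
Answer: D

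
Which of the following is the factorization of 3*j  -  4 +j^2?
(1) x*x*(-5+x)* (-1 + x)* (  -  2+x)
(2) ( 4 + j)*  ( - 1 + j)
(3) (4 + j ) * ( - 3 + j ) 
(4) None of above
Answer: 2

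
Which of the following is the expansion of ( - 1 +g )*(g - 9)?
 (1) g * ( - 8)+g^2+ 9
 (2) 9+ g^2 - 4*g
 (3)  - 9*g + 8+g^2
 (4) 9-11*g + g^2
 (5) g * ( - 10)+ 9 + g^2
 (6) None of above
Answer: 5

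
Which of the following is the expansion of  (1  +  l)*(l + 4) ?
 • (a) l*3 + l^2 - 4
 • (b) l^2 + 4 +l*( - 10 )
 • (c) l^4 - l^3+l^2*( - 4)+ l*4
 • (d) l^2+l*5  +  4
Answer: d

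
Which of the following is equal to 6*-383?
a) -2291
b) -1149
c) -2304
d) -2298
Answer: d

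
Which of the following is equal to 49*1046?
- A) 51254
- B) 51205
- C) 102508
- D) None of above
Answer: A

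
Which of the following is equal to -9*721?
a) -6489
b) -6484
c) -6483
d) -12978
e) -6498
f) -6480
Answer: a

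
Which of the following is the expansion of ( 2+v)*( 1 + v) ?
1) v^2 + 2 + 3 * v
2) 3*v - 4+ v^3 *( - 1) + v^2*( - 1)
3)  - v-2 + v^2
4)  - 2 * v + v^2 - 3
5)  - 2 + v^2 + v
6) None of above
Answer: 1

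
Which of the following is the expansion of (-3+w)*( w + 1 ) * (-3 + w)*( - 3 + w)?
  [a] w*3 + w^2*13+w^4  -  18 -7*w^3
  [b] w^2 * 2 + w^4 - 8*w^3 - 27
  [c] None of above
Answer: c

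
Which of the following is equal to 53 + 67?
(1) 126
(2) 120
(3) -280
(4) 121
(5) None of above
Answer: 2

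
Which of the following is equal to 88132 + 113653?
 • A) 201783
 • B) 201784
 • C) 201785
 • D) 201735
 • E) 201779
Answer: C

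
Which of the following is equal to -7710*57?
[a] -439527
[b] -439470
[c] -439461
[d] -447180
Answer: b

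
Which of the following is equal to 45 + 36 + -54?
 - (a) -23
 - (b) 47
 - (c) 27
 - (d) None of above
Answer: c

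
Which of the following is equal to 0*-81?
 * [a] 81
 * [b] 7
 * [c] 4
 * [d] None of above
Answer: d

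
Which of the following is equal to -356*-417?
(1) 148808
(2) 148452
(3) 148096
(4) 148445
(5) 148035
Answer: 2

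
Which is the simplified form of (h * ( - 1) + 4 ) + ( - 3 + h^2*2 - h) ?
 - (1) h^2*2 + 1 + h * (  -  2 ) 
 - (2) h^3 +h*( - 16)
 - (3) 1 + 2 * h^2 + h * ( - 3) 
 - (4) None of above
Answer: 1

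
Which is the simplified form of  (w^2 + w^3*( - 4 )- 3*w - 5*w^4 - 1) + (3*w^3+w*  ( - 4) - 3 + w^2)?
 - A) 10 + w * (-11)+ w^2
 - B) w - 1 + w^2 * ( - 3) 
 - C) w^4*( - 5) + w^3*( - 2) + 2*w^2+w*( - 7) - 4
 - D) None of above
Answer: D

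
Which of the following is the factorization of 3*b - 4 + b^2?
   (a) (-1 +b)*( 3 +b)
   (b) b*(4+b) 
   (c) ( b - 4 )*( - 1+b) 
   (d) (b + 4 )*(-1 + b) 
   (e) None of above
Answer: d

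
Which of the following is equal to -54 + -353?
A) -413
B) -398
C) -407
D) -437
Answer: C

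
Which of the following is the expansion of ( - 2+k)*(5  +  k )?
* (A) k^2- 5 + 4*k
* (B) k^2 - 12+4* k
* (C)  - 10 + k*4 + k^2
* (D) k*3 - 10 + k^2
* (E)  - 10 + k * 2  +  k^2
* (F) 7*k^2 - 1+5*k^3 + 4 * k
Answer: D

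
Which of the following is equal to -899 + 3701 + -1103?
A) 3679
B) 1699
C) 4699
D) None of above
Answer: B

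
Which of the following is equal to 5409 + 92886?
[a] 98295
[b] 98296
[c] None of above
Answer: a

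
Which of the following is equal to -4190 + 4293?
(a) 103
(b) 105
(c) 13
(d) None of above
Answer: a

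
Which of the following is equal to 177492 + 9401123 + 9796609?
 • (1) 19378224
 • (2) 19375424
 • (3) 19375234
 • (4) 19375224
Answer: 4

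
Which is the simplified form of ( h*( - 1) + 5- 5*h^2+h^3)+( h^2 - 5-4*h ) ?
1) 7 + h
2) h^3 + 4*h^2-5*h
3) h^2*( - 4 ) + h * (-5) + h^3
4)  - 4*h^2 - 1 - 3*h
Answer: 3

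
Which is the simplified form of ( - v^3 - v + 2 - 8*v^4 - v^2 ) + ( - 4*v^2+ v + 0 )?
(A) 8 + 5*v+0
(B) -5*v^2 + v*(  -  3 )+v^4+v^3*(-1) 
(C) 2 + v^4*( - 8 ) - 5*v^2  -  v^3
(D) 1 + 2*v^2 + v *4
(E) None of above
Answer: C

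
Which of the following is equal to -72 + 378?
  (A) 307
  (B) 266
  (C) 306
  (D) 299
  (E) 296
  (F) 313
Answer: C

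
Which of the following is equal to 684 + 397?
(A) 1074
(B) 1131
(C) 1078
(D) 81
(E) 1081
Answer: E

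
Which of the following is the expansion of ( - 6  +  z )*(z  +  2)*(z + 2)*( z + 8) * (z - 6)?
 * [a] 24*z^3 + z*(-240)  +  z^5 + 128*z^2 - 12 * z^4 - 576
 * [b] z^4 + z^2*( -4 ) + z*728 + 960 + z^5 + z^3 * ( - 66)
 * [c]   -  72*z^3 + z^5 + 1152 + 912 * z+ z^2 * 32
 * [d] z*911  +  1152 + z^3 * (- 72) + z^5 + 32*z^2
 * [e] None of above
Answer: c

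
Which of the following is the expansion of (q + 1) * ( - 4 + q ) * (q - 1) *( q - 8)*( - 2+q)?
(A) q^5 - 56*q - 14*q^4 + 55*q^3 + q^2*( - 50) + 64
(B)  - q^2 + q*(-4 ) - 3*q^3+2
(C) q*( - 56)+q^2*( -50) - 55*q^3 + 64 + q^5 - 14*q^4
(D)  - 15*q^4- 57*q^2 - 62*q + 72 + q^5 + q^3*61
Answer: A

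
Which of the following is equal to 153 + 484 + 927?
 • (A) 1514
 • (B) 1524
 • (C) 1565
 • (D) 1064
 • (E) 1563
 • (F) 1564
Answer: F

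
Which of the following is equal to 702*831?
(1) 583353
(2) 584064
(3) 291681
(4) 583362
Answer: 4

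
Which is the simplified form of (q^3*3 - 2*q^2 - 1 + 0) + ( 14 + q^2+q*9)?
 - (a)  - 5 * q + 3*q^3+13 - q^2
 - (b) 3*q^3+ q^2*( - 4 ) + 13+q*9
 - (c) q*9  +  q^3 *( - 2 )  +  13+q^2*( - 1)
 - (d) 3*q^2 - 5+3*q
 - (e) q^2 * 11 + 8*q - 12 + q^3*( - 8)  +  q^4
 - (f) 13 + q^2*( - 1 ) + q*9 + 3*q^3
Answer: f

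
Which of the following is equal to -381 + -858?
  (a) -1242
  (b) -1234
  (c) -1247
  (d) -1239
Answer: d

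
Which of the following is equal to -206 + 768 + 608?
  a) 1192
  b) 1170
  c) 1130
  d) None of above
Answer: b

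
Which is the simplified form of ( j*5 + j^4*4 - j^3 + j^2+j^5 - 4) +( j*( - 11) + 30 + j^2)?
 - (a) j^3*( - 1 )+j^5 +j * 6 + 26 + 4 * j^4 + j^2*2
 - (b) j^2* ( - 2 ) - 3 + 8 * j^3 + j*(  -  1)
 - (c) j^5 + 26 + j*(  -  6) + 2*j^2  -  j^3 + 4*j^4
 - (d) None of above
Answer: c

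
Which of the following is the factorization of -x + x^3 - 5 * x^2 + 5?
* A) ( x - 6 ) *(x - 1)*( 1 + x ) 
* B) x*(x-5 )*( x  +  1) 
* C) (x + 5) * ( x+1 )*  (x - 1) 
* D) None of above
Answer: D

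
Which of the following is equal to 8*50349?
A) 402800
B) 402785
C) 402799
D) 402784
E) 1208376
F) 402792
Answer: F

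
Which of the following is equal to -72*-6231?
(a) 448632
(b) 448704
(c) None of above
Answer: a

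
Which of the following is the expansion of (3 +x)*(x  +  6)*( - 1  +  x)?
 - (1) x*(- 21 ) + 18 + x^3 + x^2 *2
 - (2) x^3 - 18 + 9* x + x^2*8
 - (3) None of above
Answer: 2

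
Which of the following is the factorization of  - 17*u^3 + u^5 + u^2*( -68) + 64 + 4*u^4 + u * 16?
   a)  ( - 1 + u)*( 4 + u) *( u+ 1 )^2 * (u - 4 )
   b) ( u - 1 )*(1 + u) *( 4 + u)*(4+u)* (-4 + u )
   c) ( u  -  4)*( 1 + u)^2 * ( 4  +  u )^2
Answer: b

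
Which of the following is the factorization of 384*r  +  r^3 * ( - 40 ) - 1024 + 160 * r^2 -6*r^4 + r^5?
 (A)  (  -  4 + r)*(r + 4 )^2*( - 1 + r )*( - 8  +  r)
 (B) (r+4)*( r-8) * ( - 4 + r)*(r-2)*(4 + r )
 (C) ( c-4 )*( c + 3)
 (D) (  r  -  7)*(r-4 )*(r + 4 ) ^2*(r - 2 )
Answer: B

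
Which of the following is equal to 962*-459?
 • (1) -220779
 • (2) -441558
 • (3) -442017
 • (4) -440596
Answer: 2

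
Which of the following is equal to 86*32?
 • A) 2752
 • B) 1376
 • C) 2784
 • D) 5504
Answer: A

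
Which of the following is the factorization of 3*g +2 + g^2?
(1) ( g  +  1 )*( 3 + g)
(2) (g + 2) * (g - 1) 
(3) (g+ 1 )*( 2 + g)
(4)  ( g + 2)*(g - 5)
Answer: 3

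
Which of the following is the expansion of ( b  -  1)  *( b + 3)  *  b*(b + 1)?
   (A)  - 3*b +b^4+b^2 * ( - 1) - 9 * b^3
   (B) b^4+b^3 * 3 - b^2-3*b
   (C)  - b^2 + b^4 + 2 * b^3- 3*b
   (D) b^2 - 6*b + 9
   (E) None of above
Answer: B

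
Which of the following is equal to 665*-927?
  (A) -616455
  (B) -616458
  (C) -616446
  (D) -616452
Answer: A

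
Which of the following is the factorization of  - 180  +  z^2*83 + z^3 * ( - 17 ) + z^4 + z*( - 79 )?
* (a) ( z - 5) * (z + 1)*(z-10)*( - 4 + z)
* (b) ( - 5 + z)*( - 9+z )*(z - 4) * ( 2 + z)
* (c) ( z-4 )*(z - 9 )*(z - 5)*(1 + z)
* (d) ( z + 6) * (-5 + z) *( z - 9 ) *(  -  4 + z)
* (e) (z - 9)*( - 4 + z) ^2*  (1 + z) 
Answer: c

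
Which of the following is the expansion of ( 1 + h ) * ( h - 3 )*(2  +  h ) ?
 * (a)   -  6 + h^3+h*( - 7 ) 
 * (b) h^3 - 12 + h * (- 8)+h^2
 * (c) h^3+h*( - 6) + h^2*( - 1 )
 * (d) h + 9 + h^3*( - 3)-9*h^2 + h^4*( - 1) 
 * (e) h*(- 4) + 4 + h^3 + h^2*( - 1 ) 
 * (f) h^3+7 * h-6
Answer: a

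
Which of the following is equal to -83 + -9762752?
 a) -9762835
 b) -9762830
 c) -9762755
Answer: a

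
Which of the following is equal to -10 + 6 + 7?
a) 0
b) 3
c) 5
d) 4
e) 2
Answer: b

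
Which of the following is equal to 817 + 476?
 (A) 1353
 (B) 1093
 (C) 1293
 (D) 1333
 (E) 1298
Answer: C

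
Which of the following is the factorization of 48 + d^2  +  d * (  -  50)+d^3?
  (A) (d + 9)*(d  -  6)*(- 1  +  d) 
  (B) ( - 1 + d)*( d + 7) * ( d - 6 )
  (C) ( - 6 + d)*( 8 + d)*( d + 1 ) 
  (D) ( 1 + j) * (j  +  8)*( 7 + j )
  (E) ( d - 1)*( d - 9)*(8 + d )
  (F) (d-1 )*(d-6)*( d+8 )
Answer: F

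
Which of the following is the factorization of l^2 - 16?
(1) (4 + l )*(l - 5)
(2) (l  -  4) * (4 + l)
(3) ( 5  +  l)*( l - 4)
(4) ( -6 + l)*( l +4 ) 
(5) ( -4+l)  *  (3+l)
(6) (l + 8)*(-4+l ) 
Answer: 2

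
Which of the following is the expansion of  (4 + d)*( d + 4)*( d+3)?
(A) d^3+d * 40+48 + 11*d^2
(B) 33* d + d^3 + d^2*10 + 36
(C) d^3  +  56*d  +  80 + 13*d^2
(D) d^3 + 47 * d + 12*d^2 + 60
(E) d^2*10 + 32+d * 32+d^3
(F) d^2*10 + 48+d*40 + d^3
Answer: A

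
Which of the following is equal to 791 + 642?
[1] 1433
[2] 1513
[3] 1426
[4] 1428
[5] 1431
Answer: 1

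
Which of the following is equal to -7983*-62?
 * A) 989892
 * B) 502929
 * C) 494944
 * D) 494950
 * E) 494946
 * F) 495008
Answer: E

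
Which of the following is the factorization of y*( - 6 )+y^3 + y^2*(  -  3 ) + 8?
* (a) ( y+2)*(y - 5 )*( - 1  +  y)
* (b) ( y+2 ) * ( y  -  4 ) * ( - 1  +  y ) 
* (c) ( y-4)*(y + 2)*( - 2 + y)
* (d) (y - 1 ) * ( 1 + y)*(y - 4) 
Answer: b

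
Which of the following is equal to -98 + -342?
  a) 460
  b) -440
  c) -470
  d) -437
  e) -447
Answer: b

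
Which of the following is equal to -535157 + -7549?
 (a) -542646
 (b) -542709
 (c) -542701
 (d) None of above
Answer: d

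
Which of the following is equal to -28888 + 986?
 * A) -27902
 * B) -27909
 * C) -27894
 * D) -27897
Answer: A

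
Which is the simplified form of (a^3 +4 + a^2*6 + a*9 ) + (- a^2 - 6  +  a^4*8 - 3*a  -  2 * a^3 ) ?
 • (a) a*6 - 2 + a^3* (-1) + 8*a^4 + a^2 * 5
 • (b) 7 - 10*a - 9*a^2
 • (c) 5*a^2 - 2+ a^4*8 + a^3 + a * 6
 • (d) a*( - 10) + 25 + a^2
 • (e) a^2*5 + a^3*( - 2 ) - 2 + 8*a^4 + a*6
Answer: a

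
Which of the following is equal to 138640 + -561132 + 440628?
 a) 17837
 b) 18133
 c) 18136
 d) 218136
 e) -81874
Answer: c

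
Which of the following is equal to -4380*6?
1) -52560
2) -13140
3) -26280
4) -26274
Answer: 3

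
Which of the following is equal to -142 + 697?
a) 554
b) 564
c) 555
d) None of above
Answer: c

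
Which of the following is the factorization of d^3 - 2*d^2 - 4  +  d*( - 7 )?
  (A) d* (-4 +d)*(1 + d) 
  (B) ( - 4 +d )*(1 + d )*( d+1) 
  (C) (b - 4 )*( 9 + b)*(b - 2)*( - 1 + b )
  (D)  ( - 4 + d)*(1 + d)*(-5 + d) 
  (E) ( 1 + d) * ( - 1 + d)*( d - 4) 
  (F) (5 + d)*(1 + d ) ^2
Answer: B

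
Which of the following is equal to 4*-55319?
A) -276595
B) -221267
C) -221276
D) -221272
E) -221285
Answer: C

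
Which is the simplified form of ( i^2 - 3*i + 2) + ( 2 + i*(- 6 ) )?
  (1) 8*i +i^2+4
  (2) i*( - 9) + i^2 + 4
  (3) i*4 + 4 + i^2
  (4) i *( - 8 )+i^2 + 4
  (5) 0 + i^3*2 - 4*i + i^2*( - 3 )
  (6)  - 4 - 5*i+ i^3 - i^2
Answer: 2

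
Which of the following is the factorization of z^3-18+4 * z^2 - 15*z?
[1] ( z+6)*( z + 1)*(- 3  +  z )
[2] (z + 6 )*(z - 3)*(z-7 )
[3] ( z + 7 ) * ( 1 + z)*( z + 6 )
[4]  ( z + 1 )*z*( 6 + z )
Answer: 1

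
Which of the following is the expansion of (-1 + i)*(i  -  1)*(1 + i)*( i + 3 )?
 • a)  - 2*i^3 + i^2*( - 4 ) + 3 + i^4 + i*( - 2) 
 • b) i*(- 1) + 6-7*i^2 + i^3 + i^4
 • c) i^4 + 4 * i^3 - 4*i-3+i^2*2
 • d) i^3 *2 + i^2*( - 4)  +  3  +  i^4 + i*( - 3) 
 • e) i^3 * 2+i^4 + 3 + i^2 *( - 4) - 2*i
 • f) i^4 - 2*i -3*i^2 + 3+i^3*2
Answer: e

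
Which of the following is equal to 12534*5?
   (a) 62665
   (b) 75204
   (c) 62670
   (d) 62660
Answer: c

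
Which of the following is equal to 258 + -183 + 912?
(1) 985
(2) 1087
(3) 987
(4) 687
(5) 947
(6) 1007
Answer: 3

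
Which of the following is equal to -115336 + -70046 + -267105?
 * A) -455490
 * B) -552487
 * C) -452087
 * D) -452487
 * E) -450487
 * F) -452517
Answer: D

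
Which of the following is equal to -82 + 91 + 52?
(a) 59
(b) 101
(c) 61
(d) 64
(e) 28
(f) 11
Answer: c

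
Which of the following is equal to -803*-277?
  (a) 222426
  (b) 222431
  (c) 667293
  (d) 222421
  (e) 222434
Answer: b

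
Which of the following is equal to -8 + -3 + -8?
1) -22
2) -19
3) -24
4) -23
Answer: 2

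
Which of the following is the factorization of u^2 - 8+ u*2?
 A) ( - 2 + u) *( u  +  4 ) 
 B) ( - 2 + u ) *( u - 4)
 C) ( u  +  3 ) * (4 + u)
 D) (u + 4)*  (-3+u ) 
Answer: A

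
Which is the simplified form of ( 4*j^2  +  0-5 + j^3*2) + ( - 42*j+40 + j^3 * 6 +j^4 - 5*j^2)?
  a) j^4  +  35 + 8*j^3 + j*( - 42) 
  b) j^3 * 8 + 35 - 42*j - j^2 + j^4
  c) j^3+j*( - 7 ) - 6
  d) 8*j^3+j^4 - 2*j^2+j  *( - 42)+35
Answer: b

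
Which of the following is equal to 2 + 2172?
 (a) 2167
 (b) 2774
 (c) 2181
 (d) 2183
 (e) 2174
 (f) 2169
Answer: e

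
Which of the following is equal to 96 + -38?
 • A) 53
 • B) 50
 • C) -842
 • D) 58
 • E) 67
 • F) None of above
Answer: D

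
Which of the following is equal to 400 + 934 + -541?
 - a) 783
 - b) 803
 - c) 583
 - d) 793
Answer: d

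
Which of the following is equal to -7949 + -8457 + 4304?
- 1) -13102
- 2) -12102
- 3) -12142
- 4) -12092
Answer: 2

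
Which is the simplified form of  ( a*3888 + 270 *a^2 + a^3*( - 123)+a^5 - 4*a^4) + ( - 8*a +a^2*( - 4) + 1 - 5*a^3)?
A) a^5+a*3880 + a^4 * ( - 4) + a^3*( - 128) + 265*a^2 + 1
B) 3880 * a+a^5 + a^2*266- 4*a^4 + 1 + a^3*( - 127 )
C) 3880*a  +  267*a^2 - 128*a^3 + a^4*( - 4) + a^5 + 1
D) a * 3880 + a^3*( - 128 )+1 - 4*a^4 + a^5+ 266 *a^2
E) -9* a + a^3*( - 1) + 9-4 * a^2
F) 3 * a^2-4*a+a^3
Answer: D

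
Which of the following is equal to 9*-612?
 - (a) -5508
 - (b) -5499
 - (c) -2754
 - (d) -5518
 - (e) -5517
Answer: a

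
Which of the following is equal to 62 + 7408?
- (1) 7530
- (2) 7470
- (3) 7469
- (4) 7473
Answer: 2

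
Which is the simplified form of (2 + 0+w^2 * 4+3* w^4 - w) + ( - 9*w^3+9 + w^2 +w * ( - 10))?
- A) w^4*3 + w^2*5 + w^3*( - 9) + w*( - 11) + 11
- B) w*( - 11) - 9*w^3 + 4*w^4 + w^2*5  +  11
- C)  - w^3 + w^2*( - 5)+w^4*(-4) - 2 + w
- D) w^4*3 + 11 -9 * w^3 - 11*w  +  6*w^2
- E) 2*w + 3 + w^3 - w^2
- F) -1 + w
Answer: A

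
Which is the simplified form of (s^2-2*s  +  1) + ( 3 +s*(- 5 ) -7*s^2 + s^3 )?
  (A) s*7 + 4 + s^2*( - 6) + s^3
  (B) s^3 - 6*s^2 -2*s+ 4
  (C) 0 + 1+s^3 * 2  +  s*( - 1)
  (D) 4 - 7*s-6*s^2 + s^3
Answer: D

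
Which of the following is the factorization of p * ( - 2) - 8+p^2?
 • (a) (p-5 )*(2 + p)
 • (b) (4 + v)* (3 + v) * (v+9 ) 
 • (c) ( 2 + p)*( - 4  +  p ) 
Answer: c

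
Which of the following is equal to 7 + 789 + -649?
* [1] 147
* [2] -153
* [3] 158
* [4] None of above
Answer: 1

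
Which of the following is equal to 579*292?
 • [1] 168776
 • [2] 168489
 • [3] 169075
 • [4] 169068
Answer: 4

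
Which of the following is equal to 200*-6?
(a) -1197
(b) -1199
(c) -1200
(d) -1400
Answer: c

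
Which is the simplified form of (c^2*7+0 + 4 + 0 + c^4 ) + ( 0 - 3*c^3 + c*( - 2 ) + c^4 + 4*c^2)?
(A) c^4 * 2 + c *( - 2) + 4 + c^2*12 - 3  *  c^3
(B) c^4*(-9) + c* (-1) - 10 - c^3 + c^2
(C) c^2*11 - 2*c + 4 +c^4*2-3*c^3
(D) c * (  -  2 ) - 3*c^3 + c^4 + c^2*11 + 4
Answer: C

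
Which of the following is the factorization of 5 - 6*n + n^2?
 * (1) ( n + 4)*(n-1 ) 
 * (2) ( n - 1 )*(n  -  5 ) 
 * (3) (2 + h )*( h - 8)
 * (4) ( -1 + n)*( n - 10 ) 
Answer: 2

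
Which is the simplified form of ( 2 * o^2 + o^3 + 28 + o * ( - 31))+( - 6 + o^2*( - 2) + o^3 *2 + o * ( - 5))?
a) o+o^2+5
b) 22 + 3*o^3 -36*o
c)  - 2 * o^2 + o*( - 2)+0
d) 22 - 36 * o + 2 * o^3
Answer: b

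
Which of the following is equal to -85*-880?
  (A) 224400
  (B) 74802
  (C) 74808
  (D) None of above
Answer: D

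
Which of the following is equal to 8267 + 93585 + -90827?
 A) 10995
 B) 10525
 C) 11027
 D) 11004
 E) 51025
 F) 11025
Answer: F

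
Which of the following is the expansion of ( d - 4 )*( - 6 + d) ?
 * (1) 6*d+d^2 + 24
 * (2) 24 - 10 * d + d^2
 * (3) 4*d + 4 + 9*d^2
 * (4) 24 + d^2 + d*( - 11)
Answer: 2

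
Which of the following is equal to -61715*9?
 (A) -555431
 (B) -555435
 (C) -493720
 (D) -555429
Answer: B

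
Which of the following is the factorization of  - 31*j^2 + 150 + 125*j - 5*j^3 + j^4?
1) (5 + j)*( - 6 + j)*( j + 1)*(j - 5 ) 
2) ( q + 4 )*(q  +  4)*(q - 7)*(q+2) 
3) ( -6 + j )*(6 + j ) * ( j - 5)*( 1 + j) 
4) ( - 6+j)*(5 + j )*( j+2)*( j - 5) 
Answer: 1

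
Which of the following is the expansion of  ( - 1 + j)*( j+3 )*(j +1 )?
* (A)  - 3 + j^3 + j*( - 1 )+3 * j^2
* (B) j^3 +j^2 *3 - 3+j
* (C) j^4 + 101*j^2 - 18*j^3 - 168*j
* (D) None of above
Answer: A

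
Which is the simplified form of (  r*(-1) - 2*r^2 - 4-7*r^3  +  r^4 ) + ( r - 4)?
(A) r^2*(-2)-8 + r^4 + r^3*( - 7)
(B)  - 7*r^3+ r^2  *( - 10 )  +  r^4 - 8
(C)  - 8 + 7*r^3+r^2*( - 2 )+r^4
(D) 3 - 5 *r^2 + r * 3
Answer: A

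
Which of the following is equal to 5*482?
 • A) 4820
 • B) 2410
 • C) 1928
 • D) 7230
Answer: B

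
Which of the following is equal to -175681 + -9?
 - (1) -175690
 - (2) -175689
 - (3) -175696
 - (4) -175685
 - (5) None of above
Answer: 1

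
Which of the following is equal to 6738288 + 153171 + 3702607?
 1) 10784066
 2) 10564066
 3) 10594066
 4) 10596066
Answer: 3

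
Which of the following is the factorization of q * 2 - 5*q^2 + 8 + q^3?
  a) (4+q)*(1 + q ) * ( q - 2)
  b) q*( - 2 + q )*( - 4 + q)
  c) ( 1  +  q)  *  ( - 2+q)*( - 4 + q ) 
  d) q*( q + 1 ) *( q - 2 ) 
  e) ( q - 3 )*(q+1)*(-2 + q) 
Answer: c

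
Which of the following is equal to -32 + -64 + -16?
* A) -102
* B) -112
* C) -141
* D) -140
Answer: B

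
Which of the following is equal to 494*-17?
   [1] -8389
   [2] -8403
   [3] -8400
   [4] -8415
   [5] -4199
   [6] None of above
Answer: 6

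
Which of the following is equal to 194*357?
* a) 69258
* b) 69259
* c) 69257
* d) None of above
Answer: a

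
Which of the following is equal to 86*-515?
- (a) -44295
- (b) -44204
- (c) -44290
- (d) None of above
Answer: c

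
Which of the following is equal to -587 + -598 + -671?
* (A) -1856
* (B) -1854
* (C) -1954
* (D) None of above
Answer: A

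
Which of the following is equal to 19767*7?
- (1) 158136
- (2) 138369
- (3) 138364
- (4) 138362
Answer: 2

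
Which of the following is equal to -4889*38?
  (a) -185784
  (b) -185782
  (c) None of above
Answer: b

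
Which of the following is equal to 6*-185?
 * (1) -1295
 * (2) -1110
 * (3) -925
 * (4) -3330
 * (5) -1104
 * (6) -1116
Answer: 2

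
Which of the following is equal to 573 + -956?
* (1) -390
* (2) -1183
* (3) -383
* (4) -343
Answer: 3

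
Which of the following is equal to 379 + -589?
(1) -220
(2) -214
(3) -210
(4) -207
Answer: 3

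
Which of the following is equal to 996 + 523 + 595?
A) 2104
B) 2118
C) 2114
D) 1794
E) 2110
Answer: C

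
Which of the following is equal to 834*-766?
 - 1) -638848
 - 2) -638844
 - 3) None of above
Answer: 2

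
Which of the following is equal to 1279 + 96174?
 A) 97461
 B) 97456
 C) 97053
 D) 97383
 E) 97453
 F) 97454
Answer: E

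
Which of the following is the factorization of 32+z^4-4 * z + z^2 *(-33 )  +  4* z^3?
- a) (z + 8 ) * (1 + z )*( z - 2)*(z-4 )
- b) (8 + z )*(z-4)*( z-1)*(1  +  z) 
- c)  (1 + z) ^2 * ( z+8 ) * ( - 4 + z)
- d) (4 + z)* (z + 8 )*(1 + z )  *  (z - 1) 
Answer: b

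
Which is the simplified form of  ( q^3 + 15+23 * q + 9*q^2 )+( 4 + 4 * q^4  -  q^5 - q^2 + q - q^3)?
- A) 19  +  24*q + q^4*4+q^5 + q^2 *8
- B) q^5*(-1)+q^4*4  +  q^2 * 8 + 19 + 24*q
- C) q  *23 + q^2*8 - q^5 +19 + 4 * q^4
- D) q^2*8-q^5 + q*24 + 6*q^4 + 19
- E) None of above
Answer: B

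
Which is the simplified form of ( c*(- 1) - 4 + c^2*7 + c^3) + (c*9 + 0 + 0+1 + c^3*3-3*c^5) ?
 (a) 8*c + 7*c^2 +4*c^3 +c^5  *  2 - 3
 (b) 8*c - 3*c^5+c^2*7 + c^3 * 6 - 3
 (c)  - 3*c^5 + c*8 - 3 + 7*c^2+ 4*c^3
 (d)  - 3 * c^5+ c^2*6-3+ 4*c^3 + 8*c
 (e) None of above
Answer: c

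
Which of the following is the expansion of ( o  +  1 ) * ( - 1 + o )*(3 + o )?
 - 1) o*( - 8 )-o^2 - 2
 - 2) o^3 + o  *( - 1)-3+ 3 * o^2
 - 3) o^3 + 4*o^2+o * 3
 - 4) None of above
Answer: 2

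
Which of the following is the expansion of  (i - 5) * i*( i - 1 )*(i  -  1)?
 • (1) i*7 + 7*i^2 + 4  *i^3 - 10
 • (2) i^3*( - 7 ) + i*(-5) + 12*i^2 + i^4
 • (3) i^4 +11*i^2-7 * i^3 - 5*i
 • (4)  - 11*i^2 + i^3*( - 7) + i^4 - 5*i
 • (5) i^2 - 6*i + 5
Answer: 3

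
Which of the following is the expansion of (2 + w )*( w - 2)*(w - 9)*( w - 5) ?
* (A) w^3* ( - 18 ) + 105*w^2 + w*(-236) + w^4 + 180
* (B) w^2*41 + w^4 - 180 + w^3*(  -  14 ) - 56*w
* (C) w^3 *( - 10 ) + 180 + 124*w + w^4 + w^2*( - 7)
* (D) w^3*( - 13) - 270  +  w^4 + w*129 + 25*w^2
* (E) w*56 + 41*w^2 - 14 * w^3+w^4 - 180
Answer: E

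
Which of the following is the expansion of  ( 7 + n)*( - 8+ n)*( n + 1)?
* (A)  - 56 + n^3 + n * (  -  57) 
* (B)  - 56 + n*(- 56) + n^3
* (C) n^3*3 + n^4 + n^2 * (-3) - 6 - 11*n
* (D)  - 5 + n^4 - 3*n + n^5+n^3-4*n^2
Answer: A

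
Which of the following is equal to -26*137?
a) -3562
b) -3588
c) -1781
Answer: a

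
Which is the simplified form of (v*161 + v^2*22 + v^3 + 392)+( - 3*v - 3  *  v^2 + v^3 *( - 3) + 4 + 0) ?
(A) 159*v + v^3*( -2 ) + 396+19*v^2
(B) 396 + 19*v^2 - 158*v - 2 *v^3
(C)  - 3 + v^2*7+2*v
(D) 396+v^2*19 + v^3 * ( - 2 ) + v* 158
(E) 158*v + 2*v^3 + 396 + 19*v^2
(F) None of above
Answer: D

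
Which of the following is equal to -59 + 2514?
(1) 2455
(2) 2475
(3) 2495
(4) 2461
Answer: 1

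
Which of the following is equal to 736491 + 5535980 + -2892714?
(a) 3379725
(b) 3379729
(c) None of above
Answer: c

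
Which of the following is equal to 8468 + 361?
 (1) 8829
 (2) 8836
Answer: 1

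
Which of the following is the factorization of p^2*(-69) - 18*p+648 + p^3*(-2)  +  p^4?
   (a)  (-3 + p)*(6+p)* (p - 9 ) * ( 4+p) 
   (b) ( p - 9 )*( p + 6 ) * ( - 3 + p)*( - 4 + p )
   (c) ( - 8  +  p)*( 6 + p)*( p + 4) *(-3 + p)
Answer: a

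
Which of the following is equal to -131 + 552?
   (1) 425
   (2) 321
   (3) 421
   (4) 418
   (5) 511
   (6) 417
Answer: 3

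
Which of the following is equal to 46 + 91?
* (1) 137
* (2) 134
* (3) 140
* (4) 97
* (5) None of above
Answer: 1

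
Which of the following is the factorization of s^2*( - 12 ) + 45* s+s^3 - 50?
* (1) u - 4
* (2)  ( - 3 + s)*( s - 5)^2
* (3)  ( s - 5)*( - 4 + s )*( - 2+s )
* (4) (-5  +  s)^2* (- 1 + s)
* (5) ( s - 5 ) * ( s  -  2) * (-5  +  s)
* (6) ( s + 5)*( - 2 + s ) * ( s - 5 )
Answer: 5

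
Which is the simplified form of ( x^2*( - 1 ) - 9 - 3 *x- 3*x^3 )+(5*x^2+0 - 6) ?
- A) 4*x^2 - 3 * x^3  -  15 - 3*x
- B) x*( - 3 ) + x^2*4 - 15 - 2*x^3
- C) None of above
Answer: A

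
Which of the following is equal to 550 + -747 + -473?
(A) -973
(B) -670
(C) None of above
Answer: B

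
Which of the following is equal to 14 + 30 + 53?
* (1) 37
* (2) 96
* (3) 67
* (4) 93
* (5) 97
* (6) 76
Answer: 5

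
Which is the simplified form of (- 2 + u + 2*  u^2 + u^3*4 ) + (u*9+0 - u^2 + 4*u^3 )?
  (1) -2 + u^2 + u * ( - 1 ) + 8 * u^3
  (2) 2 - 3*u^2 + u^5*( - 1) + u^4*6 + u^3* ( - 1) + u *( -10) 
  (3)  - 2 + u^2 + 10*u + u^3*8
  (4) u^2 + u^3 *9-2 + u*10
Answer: 3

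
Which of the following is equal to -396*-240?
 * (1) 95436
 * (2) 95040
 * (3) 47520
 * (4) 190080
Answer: 2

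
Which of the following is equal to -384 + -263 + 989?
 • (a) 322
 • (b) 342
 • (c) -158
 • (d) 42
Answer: b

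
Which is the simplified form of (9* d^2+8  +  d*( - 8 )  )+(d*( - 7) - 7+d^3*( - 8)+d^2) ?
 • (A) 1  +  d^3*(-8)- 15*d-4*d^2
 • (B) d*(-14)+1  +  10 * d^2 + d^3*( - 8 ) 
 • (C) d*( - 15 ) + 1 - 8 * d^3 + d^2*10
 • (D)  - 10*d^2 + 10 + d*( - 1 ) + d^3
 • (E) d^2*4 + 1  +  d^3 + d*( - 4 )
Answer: C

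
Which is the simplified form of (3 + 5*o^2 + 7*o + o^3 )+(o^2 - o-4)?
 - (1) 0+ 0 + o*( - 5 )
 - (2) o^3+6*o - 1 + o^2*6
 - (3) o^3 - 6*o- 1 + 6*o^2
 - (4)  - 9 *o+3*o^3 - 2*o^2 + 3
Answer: 2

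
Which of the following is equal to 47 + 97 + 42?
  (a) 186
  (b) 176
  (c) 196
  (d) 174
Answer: a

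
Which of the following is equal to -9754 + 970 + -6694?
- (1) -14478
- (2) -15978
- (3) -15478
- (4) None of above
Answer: 3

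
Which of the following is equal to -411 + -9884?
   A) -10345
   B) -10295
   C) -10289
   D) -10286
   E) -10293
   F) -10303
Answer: B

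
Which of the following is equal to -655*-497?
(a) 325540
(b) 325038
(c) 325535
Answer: c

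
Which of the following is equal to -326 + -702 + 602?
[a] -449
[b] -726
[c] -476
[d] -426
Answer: d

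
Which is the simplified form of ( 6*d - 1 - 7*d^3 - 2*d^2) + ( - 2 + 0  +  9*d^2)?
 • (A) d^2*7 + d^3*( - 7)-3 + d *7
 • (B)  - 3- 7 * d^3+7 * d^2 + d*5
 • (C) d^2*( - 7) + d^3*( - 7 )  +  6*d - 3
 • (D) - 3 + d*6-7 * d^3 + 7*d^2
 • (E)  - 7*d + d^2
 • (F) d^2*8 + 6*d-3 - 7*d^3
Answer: D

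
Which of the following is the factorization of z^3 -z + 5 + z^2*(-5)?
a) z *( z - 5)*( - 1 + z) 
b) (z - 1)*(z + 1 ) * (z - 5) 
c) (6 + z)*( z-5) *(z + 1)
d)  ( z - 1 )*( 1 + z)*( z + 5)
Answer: b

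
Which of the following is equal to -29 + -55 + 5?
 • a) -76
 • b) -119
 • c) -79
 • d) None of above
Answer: c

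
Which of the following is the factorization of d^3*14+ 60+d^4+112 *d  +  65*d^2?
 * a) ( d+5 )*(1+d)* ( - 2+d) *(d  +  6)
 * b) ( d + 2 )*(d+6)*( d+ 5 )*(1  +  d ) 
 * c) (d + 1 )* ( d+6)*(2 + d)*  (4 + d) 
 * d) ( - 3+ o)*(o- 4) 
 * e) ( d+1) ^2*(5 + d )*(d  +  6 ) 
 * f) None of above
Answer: b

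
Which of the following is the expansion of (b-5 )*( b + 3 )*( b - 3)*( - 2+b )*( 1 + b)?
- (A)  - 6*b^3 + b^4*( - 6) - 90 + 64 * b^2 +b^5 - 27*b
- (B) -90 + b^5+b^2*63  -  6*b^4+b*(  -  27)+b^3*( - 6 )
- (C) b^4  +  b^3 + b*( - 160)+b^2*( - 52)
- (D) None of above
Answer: A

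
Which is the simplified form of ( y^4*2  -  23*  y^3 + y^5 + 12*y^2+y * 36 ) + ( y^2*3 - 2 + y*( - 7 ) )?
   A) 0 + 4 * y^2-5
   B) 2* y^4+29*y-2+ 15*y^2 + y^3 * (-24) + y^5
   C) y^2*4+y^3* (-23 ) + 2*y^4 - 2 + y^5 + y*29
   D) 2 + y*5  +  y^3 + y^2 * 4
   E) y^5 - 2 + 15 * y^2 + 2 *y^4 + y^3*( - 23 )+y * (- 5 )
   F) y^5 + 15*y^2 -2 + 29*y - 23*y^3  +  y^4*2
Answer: F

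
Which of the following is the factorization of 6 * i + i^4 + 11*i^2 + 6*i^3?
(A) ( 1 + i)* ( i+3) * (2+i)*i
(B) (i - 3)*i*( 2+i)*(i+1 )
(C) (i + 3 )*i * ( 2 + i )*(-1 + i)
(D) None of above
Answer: A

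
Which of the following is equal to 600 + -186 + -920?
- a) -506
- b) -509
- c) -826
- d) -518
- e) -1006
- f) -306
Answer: a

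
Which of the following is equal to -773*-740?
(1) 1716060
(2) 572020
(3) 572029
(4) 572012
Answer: 2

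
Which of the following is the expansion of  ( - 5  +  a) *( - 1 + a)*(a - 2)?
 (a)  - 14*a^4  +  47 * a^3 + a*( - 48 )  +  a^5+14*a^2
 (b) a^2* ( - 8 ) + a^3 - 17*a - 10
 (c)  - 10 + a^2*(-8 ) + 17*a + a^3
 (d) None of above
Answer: c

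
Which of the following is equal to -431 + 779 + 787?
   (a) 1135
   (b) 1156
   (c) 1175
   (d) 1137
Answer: a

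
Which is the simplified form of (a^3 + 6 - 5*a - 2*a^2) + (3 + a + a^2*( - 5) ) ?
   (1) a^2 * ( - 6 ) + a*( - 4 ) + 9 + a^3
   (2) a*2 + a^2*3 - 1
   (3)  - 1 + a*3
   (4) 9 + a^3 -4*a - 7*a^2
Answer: 4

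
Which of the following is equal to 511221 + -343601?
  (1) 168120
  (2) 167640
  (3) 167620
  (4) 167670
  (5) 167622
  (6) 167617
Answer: 3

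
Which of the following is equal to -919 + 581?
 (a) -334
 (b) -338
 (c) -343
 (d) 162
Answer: b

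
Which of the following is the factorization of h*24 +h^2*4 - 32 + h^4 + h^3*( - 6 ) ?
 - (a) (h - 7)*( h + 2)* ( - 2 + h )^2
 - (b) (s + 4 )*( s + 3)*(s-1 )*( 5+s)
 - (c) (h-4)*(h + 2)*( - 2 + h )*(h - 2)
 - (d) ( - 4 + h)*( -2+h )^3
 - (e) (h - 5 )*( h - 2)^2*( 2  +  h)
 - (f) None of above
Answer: c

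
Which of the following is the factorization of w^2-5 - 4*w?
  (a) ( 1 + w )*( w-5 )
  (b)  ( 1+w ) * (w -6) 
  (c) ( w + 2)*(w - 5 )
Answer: a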